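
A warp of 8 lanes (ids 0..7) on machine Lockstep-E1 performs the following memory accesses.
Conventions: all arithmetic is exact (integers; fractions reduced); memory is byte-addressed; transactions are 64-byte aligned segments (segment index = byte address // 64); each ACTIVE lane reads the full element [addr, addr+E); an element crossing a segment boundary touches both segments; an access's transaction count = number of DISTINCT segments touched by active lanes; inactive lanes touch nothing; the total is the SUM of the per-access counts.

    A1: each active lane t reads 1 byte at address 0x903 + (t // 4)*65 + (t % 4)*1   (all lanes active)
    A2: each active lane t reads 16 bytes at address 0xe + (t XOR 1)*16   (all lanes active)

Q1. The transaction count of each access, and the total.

A1: 2 transactions
A2: 3 transactions

Answer: 2,3; total 5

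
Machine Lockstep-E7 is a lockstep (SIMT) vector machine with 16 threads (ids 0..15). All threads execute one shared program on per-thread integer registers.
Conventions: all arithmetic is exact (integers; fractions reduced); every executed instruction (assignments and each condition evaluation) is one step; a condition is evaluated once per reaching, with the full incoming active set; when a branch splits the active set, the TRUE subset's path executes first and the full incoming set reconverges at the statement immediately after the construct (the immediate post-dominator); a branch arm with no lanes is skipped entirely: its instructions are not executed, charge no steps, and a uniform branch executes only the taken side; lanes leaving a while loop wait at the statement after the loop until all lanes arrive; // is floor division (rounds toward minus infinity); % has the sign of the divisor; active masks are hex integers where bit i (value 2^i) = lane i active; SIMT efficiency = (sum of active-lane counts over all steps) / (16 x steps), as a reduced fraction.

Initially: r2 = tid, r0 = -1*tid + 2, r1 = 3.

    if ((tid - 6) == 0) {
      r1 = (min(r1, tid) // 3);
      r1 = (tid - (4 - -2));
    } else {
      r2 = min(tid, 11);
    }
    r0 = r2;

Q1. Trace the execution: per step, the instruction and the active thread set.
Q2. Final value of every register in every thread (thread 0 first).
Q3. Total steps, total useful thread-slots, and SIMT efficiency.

step 0: eval ((tid - 6) == 0)        0xffff
step 1: r1 <- (min(r1, tid) // 3)    0x0040
step 2: r1 <- (tid - (4 - -2))       0x0040
step 3: r2 <- min(tid, 11)           0xffbf
step 4: r0 <- r2                     0xffff

Answer: 5 steps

r2: 0,1,2,3,4,5,6,7,8,9,10,11,11,11,11,11
r0: 0,1,2,3,4,5,6,7,8,9,10,11,11,11,11,11
r1: 3,3,3,3,3,3,0,3,3,3,3,3,3,3,3,3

steps = 5; useful = 49; efficiency = 49/80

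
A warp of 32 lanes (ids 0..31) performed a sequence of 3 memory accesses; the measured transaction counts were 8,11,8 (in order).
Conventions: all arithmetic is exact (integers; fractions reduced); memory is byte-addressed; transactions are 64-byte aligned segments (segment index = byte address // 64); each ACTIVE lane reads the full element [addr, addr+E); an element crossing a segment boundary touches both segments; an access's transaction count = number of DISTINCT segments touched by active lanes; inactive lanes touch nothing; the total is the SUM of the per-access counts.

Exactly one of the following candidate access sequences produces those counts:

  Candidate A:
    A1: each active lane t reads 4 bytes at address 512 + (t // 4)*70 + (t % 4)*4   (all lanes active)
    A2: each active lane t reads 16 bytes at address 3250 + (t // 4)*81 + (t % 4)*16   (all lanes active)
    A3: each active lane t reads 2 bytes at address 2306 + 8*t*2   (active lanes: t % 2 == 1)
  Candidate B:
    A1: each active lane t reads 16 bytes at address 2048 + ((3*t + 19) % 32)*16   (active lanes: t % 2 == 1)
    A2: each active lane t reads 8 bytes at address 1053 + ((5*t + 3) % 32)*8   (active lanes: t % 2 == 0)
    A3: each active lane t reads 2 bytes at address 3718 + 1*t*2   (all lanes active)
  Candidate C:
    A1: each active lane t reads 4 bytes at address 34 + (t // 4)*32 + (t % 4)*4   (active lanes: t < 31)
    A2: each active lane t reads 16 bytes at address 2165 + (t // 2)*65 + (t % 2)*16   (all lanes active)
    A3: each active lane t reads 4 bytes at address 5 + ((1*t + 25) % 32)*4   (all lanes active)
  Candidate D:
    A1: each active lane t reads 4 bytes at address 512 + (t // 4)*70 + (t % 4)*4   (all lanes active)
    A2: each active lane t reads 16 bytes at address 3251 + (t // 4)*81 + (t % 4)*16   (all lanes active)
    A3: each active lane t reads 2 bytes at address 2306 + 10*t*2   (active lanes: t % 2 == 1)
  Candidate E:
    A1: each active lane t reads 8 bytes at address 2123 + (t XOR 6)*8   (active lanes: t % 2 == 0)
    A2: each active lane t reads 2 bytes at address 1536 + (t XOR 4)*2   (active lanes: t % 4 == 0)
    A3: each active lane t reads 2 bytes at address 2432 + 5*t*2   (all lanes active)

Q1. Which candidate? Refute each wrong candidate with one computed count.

B: A2 gives 5 transactions, not 11
C: A1 gives 5 transactions, not 8
D: A3 gives 10 transactions, not 8
E: A1 gives 5 transactions, not 8
A: all counts match (8,11,8)

Answer: A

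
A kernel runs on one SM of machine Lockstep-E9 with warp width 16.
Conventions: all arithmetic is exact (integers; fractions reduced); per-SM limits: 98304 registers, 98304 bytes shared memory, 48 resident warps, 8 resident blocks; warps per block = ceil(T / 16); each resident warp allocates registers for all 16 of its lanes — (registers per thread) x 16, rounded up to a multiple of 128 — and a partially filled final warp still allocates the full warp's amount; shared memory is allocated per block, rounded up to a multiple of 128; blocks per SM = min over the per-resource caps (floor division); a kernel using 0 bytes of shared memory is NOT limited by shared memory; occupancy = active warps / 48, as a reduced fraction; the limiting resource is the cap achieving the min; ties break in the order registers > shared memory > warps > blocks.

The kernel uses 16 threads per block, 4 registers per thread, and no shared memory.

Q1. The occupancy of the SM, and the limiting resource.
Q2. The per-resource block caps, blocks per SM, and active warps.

Answer: occupancy 1/6, limited by blocks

registers: 768 blocks
shared memory: no limit (kernel uses none)
warps: 48 blocks
blocks: 8 blocks

Answer: 8 blocks, 8 active warps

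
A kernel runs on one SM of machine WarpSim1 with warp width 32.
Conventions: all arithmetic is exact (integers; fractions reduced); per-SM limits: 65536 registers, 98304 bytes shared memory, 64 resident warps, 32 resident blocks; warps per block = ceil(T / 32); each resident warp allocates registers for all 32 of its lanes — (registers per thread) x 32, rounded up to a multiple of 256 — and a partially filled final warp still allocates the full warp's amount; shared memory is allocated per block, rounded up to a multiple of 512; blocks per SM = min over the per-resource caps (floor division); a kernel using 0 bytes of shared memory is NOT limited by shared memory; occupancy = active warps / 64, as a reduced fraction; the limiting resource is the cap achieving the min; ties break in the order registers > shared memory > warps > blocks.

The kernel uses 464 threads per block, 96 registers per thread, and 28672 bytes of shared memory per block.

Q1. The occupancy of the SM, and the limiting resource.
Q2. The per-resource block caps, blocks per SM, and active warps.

Answer: occupancy 15/64, limited by registers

registers: 1 block
shared memory: 3 blocks
warps: 4 blocks
blocks: 32 blocks

Answer: 1 block, 15 active warps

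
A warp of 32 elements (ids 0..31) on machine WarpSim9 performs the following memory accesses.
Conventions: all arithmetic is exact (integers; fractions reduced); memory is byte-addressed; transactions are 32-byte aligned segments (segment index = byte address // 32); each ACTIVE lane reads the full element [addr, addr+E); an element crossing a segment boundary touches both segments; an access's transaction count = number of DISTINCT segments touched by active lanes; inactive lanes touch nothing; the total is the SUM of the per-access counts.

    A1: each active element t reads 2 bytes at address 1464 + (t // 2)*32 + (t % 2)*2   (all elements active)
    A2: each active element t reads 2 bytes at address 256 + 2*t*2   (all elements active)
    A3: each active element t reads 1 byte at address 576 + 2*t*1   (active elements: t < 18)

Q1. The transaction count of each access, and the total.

A1: 16 transactions
A2: 4 transactions
A3: 2 transactions

Answer: 16,4,2; total 22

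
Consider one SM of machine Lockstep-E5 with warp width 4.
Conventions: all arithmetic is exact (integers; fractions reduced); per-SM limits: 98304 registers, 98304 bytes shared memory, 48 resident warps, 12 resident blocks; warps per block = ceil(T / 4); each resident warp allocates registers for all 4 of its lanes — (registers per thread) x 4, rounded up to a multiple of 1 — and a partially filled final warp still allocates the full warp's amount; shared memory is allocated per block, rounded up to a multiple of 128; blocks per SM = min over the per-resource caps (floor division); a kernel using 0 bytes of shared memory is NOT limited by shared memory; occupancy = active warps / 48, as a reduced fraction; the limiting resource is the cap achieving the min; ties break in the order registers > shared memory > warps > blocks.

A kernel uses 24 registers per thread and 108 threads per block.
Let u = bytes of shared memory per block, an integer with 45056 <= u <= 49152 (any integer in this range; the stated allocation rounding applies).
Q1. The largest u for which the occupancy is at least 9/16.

Answer: u = 49152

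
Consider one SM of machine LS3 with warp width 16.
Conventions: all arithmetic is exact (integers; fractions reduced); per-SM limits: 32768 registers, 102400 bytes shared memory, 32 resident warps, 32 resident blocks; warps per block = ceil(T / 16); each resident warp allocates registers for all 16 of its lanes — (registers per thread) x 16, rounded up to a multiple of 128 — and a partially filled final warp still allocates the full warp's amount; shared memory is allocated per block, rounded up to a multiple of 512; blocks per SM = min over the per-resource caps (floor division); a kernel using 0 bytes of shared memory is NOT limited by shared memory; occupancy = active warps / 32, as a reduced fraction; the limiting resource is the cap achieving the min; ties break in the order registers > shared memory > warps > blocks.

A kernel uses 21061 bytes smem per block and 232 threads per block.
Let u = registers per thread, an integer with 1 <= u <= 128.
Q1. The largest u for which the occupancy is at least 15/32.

Answer: u = 128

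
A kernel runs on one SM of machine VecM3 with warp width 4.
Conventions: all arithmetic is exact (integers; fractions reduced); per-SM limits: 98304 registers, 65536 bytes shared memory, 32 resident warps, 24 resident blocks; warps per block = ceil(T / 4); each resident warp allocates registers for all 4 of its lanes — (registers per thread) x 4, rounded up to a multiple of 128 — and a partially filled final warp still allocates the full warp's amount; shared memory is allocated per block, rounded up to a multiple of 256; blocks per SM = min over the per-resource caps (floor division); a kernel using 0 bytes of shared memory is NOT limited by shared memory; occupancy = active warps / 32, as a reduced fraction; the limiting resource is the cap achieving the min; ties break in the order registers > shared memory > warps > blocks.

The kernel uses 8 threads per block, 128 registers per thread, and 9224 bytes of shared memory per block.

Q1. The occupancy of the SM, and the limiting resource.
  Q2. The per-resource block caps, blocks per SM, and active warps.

Answer: occupancy 3/8, limited by shared memory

registers: 96 blocks
shared memory: 6 blocks
warps: 16 blocks
blocks: 24 blocks

Answer: 6 blocks, 12 active warps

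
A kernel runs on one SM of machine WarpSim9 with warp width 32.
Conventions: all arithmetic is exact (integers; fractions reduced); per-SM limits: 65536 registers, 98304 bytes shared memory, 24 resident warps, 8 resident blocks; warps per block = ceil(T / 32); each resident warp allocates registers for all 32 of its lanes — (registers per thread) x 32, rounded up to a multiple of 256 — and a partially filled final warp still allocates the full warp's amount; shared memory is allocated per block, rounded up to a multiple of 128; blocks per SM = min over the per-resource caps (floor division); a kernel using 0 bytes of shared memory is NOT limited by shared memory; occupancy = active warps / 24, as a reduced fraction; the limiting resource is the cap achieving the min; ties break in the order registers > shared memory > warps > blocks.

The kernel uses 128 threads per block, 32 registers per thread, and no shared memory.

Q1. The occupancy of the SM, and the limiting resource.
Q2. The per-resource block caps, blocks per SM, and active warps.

Answer: occupancy 1, limited by warps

registers: 16 blocks
shared memory: no limit (kernel uses none)
warps: 6 blocks
blocks: 8 blocks

Answer: 6 blocks, 24 active warps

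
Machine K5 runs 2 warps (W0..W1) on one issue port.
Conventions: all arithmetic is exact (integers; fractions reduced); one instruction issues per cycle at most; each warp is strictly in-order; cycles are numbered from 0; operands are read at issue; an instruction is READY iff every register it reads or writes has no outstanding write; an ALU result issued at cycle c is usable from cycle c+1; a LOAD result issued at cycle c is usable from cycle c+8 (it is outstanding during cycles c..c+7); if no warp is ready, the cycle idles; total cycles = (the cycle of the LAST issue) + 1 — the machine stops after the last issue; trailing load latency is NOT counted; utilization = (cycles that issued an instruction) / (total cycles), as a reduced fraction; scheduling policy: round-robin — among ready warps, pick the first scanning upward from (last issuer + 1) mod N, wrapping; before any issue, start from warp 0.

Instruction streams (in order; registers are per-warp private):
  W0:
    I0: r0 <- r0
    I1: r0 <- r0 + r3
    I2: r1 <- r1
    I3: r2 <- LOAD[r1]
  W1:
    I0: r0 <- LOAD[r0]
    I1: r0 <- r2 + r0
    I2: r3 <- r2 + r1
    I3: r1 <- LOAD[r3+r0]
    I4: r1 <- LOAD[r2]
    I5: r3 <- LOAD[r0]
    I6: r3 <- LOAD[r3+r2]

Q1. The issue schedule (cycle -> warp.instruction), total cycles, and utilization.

cycle 0: W0.I0
cycle 1: W1.I0
cycle 2: W0.I1
cycle 3: W0.I2
cycle 4: W0.I3
cycle 5: idle
cycle 6: idle
cycle 7: idle
cycle 8: idle
cycle 9: W1.I1
cycle 10: W1.I2
cycle 11: W1.I3
cycle 12: idle
cycle 13: idle
cycle 14: idle
cycle 15: idle
cycle 16: idle
cycle 17: idle
cycle 18: idle
cycle 19: W1.I4
cycle 20: W1.I5
cycle 21: idle
cycle 22: idle
cycle 23: idle
cycle 24: idle
cycle 25: idle
cycle 26: idle
cycle 27: idle
cycle 28: W1.I6

Answer: 29 cycles, utilization 11/29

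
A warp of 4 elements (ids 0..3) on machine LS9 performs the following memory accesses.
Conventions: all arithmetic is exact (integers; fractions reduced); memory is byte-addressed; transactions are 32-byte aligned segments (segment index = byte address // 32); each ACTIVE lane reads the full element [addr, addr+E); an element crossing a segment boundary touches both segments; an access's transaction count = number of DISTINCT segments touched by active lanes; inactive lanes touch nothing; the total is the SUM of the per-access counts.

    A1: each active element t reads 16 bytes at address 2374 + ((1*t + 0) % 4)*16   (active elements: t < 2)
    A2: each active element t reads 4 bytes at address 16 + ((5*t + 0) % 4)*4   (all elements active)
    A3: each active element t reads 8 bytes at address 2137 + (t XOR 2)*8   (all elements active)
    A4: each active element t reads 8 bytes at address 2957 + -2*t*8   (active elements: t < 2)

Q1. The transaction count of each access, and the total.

A1: 2 transactions
A2: 1 transaction
A3: 2 transactions
A4: 2 transactions

Answer: 2,1,2,2; total 7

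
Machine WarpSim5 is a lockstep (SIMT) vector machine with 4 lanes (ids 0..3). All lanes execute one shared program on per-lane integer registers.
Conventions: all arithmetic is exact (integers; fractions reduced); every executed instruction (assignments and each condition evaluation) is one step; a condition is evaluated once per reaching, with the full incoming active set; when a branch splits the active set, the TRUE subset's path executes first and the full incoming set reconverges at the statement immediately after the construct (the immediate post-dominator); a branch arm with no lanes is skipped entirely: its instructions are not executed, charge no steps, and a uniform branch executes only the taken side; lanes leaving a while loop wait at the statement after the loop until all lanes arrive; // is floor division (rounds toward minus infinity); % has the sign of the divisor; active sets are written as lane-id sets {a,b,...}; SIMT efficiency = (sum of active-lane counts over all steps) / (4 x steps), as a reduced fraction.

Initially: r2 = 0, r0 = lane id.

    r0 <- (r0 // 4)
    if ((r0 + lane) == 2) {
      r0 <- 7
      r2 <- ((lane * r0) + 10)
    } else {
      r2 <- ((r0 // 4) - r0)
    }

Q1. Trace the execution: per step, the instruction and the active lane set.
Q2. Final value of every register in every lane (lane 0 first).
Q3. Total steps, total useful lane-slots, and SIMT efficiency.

step 0: r0 <- (r0 // 4)              {0,1,2,3}
step 1: eval ((r0 + lane) == 2)      {0,1,2,3}
step 2: r0 <- 7                      {2}
step 3: r2 <- ((lane * r0) + 10)     {2}
step 4: r2 <- ((r0 // 4) - r0)       {0,1,3}

Answer: 5 steps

r2: 0,0,24,0
r0: 0,0,7,0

steps = 5; useful = 13; efficiency = 13/20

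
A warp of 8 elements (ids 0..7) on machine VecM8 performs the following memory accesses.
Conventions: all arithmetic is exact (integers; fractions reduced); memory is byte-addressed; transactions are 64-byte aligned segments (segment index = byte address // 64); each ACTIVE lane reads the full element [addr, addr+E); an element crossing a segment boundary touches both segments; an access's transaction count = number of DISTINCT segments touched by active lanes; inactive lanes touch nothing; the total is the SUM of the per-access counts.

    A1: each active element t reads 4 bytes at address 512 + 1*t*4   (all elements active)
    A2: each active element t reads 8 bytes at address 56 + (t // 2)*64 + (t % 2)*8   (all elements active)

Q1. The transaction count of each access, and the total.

A1: 1 transaction
A2: 5 transactions

Answer: 1,5; total 6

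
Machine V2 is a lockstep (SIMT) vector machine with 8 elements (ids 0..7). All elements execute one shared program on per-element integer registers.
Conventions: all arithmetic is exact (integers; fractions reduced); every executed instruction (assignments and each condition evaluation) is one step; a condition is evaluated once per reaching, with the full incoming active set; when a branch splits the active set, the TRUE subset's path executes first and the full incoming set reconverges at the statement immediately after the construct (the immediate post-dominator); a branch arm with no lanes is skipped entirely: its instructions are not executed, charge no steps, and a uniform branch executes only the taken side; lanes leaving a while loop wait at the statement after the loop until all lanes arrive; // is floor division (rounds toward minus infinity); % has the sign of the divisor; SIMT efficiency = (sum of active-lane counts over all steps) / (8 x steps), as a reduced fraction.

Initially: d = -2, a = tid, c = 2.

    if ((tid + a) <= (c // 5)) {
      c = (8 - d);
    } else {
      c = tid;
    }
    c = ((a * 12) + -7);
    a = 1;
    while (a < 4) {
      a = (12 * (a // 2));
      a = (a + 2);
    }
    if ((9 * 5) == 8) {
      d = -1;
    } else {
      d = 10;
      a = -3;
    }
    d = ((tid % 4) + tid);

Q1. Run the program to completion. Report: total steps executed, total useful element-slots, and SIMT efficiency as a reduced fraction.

Answer: 16 steps, 120 useful, 15/16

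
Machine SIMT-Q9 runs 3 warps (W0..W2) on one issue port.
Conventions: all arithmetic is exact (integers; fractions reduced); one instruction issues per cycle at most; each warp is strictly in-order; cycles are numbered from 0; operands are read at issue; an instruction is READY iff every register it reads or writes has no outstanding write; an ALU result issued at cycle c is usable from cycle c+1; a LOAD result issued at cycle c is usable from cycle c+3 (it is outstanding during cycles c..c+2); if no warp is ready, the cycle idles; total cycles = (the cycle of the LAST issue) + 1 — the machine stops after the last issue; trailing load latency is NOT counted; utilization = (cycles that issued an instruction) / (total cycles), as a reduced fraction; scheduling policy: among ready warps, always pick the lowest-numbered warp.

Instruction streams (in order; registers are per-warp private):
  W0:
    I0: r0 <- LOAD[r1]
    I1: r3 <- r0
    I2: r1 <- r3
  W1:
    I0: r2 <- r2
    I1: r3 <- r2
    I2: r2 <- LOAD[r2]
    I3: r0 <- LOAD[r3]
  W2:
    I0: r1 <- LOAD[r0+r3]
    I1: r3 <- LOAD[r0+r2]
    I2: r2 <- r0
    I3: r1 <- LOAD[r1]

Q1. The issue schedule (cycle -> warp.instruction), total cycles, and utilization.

cycle 0: W0.I0
cycle 1: W1.I0
cycle 2: W1.I1
cycle 3: W0.I1
cycle 4: W0.I2
cycle 5: W1.I2
cycle 6: W1.I3
cycle 7: W2.I0
cycle 8: W2.I1
cycle 9: W2.I2
cycle 10: W2.I3

Answer: 11 cycles, utilization 1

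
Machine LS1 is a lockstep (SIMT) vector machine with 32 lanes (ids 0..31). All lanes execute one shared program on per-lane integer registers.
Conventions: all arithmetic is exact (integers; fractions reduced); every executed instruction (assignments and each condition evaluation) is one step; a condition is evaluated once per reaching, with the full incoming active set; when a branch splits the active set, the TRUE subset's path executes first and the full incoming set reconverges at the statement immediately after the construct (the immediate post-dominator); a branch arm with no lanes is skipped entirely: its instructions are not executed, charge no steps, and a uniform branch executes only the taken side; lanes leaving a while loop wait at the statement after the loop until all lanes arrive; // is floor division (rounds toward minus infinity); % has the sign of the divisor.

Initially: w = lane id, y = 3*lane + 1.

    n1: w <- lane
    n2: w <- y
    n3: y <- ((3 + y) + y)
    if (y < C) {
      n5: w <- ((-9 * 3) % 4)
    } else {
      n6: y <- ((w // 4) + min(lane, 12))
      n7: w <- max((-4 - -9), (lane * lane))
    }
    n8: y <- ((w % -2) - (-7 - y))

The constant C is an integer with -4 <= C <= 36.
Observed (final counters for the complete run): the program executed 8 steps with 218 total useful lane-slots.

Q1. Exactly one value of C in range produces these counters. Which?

Answer: C = 36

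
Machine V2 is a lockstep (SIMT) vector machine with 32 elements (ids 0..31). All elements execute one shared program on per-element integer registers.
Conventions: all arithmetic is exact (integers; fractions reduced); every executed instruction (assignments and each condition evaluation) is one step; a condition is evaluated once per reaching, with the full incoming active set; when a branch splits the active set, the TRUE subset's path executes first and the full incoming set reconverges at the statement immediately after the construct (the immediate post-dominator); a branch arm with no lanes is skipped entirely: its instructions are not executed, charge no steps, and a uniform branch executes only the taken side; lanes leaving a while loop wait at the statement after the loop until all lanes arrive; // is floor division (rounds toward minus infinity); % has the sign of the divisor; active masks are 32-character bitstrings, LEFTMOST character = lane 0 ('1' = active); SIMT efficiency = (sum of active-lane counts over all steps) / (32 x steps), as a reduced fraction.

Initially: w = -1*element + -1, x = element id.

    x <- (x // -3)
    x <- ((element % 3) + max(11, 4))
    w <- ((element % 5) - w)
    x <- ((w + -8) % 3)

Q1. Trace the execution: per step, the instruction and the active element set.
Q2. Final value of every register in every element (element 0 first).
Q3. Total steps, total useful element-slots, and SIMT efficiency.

step 0: x <- (x // -3)               11111111111111111111111111111111
step 1: x <- ((element % 3) + max(11, 4)) 11111111111111111111111111111111
step 2: w <- ((element % 5) - w)     11111111111111111111111111111111
step 3: x <- ((w + -8) % 3)          11111111111111111111111111111111

Answer: 4 steps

w: 1,3,5,7,9,6,8,10,12,14,11,13,15,17,19,16,18,20,22,24,21,23,25,27,29,26,28,30,32,34,31,33
x: 2,1,0,2,1,1,0,2,1,0,0,2,1,0,2,2,1,0,2,1,1,0,2,1,0,0,2,1,0,2,2,1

steps = 4; useful = 128; efficiency = 128/128 = 1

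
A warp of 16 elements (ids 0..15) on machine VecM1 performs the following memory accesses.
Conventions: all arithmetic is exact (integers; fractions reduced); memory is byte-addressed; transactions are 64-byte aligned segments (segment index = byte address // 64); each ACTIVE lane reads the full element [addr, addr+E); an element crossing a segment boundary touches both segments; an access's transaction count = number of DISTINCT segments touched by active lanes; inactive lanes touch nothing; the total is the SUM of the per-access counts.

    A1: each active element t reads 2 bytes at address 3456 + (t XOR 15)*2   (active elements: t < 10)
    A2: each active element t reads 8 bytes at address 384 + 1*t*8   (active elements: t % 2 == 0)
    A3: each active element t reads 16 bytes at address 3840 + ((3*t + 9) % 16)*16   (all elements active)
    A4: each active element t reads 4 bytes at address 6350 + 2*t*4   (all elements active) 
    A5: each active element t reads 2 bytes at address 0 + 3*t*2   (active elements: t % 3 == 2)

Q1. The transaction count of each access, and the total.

A1: 1 transaction
A2: 2 transactions
A3: 4 transactions
A4: 3 transactions
A5: 2 transactions

Answer: 1,2,4,3,2; total 12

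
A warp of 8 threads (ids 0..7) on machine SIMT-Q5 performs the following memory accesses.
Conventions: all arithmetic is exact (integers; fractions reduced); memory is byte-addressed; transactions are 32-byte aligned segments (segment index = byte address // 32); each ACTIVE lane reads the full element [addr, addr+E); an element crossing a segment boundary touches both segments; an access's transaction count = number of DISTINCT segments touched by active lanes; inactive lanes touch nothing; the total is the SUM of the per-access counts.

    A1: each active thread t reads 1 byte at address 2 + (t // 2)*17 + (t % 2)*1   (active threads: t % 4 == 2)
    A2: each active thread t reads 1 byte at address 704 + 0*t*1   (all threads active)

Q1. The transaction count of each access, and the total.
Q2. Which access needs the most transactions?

A1: 2 transactions
A2: 1 transaction

Answer: 2,1; total 3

Answer: A1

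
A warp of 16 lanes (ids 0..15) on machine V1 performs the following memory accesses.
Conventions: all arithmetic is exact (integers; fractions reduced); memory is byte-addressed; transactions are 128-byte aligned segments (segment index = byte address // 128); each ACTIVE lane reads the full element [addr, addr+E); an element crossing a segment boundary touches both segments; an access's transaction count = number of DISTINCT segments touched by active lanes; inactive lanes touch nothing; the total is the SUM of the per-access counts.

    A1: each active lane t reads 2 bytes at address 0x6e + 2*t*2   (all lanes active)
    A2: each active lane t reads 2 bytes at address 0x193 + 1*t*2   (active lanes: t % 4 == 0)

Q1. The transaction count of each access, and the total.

A1: 2 transactions
A2: 1 transaction

Answer: 2,1; total 3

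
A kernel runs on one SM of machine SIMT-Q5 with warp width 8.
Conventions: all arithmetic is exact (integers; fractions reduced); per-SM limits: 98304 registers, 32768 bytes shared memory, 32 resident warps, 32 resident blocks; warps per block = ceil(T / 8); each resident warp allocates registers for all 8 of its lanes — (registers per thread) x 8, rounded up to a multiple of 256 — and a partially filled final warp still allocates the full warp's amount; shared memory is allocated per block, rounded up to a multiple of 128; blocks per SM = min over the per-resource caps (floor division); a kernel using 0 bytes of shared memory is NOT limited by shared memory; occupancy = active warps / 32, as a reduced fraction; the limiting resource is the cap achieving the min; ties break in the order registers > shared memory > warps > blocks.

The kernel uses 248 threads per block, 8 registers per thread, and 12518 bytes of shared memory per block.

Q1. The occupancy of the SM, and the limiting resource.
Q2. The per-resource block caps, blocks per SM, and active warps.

Answer: occupancy 31/32, limited by warps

registers: 12 blocks
shared memory: 2 blocks
warps: 1 block
blocks: 32 blocks

Answer: 1 block, 31 active warps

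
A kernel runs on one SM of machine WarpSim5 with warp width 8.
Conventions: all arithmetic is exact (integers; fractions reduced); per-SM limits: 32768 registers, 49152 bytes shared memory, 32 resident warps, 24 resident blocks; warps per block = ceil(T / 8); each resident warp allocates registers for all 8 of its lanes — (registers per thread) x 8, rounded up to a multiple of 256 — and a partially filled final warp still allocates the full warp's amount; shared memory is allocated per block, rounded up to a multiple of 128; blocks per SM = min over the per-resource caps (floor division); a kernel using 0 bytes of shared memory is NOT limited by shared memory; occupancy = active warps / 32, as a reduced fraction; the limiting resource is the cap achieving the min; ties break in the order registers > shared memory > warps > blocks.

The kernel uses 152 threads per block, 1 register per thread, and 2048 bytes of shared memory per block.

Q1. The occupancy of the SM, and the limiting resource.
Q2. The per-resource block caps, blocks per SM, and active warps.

Answer: occupancy 19/32, limited by warps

registers: 6 blocks
shared memory: 24 blocks
warps: 1 block
blocks: 24 blocks

Answer: 1 block, 19 active warps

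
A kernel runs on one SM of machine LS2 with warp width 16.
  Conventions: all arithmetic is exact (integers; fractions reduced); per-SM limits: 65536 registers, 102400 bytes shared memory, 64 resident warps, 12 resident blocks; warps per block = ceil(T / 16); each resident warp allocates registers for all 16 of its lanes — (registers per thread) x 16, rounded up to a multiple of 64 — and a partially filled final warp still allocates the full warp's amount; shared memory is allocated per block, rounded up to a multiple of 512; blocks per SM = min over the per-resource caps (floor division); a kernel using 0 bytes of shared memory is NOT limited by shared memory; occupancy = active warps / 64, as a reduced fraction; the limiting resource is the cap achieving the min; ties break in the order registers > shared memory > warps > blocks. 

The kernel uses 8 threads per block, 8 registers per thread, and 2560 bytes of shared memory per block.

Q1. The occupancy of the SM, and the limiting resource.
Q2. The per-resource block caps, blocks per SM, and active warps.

Answer: occupancy 3/16, limited by blocks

registers: 512 blocks
shared memory: 40 blocks
warps: 64 blocks
blocks: 12 blocks

Answer: 12 blocks, 12 active warps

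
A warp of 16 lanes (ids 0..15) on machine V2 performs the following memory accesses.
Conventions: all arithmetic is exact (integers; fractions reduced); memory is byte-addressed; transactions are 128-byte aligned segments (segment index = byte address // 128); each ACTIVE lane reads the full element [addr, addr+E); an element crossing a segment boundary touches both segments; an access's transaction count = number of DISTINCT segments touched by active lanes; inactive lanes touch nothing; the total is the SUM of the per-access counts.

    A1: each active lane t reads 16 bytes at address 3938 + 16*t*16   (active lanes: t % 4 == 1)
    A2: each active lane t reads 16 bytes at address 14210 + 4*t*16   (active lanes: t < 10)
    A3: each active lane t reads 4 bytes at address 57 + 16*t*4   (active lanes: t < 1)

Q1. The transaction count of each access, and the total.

A1: 4 transactions
A2: 5 transactions
A3: 1 transaction

Answer: 4,5,1; total 10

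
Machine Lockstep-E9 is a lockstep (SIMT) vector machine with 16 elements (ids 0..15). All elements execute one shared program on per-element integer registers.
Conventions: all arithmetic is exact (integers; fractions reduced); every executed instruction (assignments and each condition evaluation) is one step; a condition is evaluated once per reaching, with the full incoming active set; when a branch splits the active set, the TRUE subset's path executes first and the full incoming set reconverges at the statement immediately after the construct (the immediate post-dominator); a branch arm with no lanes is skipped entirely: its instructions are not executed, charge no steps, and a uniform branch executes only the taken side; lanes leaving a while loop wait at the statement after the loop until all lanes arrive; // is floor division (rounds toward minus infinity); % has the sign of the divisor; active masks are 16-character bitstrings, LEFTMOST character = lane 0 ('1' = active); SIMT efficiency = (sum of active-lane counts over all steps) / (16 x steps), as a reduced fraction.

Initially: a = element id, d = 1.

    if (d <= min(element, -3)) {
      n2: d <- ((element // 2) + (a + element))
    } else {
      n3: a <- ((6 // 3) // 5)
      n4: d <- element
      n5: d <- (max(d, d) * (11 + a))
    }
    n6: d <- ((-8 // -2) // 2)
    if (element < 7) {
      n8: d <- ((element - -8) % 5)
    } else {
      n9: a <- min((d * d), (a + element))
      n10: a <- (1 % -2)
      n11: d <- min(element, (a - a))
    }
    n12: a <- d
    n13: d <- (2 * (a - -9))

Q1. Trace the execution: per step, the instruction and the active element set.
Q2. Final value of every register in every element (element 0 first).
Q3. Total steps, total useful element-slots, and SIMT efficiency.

step 0: eval (d <= min(element, -3)) 1111111111111111
step 1: a <- ((6 // 3) // 5)         1111111111111111
step 2: d <- element                 1111111111111111
step 3: d <- (max(d, d) * (11 + a))  1111111111111111
step 4: d <- ((-8 // -2) // 2)       1111111111111111
step 5: eval (element < 7)           1111111111111111
step 6: d <- ((element - -8) % 5)    1111111000000000
step 7: a <- min((d * d), (a + element)) 0000000111111111
step 8: a <- (1 % -2)                0000000111111111
step 9: d <- min(element, (a - a))   0000000111111111
step 10: a <- d                       1111111111111111
step 11: d <- (2 * (a - -9))          1111111111111111

Answer: 12 steps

a: 3,4,0,1,2,3,4,0,0,0,0,0,0,0,0,0
d: 24,26,18,20,22,24,26,18,18,18,18,18,18,18,18,18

steps = 12; useful = 162; efficiency = 162/192 = 27/32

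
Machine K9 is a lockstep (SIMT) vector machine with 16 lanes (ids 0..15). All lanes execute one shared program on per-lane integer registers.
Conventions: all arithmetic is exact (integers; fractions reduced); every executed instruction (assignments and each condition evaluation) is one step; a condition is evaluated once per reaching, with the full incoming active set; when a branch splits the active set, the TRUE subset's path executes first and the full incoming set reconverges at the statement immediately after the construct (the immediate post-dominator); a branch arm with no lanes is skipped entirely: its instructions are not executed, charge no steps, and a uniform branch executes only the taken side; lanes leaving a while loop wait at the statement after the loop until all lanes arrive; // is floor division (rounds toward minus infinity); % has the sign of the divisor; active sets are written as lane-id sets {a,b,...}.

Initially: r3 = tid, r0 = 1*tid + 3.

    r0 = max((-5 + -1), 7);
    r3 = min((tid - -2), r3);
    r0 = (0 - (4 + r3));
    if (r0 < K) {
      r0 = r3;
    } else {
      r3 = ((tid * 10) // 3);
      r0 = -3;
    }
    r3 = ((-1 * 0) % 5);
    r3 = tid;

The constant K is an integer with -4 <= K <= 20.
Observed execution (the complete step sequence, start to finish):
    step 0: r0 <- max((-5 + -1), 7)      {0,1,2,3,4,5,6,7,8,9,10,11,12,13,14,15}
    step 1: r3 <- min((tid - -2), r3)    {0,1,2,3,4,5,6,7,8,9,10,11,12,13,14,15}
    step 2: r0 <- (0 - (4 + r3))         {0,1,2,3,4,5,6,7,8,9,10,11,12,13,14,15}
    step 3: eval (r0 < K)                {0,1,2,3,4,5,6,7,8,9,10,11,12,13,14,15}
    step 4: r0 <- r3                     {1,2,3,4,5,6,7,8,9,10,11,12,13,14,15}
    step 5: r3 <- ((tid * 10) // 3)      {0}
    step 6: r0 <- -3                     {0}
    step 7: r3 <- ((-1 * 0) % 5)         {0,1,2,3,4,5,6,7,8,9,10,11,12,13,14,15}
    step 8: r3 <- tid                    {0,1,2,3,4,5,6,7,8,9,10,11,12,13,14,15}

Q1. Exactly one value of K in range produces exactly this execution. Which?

Answer: K = -4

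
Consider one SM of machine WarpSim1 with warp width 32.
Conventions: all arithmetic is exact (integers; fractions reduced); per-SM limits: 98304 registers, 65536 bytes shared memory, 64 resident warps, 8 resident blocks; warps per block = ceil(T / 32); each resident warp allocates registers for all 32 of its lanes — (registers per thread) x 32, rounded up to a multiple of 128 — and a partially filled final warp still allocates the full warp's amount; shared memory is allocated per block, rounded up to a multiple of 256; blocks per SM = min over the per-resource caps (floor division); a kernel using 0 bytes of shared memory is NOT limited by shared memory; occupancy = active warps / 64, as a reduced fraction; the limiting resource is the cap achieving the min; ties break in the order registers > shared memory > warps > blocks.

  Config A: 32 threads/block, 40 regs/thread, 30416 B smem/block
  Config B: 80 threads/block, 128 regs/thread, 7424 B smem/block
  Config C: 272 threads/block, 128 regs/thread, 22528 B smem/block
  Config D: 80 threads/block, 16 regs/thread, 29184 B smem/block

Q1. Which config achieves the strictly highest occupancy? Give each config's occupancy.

occupancies: A 1/32, B 3/8, C 9/32, D 3/32

Answer: B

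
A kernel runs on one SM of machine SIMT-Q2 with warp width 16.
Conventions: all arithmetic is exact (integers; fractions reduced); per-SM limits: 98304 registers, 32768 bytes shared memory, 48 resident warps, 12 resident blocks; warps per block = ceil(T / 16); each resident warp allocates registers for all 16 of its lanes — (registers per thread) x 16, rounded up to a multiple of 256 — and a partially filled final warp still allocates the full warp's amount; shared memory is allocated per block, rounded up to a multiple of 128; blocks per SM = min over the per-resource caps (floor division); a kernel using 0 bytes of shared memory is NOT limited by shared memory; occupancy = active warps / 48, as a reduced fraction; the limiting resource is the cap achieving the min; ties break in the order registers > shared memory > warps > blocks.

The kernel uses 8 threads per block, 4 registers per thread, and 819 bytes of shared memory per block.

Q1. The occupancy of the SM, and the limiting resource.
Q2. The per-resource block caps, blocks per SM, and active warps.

Answer: occupancy 1/4, limited by blocks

registers: 384 blocks
shared memory: 36 blocks
warps: 48 blocks
blocks: 12 blocks

Answer: 12 blocks, 12 active warps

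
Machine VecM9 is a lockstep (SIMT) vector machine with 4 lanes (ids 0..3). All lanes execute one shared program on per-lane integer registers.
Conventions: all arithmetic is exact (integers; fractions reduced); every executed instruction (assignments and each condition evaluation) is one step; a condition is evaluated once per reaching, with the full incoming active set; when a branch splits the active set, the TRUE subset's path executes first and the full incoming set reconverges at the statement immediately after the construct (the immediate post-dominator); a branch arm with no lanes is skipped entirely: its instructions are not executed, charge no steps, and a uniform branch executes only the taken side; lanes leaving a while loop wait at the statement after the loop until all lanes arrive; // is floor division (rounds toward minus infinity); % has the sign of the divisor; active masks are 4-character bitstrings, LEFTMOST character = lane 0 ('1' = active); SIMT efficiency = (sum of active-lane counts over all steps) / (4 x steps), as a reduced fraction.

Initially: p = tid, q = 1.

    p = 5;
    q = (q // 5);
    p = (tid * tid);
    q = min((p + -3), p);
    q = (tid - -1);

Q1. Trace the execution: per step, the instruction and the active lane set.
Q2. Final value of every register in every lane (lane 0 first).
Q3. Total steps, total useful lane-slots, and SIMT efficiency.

step 0: p <- 5                       1111
step 1: q <- (q // 5)                1111
step 2: p <- (tid * tid)             1111
step 3: q <- min((p + -3), p)        1111
step 4: q <- (tid - -1)              1111

Answer: 5 steps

p: 0,1,4,9
q: 1,2,3,4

steps = 5; useful = 20; efficiency = 20/20 = 1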